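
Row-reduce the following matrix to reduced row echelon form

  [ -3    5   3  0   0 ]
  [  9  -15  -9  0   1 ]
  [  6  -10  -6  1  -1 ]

[[1, -5/3, -1, 0, 0], [0, 0, 0, 1, 0], [0, 0, 0, 0, 1]]

Multiply R1 by -1/3.
  [ 1  -5/3  -1  0   0 ]
  [ 9   -15  -9  0   1 ]
  [ 6   -10  -6  1  -1 ]
Subtract 9 times R1 from R2.
  [ 1  -5/3  -1  0   0 ]
  [ 0     0   0  0   1 ]
  [ 6   -10  -6  1  -1 ]
Subtract 6 times R1 from R3.
  [ 1  -5/3  -1  0   0 ]
  [ 0     0   0  0   1 ]
  [ 0     0   0  1  -1 ]
Swap R2 and R3.
  [ 1  -5/3  -1  0   0 ]
  [ 0     0   0  1  -1 ]
  [ 0     0   0  0   1 ]
Add R3 to R2.
  [ 1  -5/3  -1  0  0 ]
  [ 0     0   0  1  0 ]
  [ 0     0   0  0  1 ]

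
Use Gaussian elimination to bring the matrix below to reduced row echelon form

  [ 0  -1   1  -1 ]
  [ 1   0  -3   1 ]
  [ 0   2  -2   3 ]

Swap R1 and R2.
Multiply R2 by -1.
Subtract 2 times R2 from R3.
Subtract R3 from R2.
Subtract R3 from R1.

[[1, 0, -3, 0], [0, 1, -1, 0], [0, 0, 0, 1]]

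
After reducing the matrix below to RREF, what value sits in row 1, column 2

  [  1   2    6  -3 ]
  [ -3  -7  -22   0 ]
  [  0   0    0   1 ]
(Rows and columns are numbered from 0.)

4

R2 -> R2 + 3·R1
R2 -> -1·R2
R2 -> R2 − 9·R3
R1 -> R1 + 3·R3
R1 -> R1 − 2·R2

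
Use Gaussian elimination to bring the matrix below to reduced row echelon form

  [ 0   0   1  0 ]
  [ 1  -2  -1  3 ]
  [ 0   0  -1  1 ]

R1 ↔ R2
  [ 1  -2  -1  3 ]
  [ 0   0   1  0 ]
  [ 0   0  -1  1 ]
R3 → R3 + R2
  [ 1  -2  -1  3 ]
  [ 0   0   1  0 ]
  [ 0   0   0  1 ]
R1 → R1 − 3·R3
  [ 1  -2  -1  0 ]
  [ 0   0   1  0 ]
  [ 0   0   0  1 ]
R1 → R1 + R2
  [ 1  -2  0  0 ]
  [ 0   0  1  0 ]
  [ 0   0  0  1 ]

[[1, -2, 0, 0], [0, 0, 1, 0], [0, 0, 0, 1]]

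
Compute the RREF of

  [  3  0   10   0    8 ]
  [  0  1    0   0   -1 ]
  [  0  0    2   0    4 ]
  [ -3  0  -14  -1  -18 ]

R1 -> 1/3·R1
  [  1  0  10/3   0  8/3 ]
  [  0  1     0   0   -1 ]
  [  0  0     2   0    4 ]
  [ -3  0   -14  -1  -18 ]
R4 -> R4 + 3·R1
  [ 1  0  10/3   0  8/3 ]
  [ 0  1     0   0   -1 ]
  [ 0  0     2   0    4 ]
  [ 0  0    -4  -1  -10 ]
R3 -> 1/2·R3
  [ 1  0  10/3   0  8/3 ]
  [ 0  1     0   0   -1 ]
  [ 0  0     1   0    2 ]
  [ 0  0    -4  -1  -10 ]
R4 -> R4 + 4·R3
  [ 1  0  10/3   0  8/3 ]
  [ 0  1     0   0   -1 ]
  [ 0  0     1   0    2 ]
  [ 0  0     0  -1   -2 ]
R4 -> -1·R4
  [ 1  0  10/3  0  8/3 ]
  [ 0  1     0  0   -1 ]
  [ 0  0     1  0    2 ]
  [ 0  0     0  1    2 ]
R1 -> R1 − 10/3·R3
  [ 1  0  0  0  -4 ]
  [ 0  1  0  0  -1 ]
  [ 0  0  1  0   2 ]
  [ 0  0  0  1   2 ]

[[1, 0, 0, 0, -4], [0, 1, 0, 0, -1], [0, 0, 1, 0, 2], [0, 0, 0, 1, 2]]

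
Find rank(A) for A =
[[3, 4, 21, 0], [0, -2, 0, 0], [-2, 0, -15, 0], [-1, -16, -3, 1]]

rank = 4

r1 := 1/3·r1
  [  1  4/3    7  0 ]
  [  0   -2    0  0 ]
  [ -2    0  -15  0 ]
  [ -1  -16   -3  1 ]
r3 := r3 + 2·r1
  [  1  4/3   7  0 ]
  [  0   -2   0  0 ]
  [  0  8/3  -1  0 ]
  [ -1  -16  -3  1 ]
r4 := r4 + r1
  [ 1    4/3   7  0 ]
  [ 0     -2   0  0 ]
  [ 0    8/3  -1  0 ]
  [ 0  -44/3   4  1 ]
r2 := -1/2·r2
  [ 1    4/3   7  0 ]
  [ 0      1   0  0 ]
  [ 0    8/3  -1  0 ]
  [ 0  -44/3   4  1 ]
r3 := r3 − 8/3·r2
  [ 1    4/3   7  0 ]
  [ 0      1   0  0 ]
  [ 0      0  -1  0 ]
  [ 0  -44/3   4  1 ]
r4 := r4 + 44/3·r2
  [ 1  4/3   7  0 ]
  [ 0    1   0  0 ]
  [ 0    0  -1  0 ]
  [ 0    0   4  1 ]
r3 := -1·r3
  [ 1  4/3  7  0 ]
  [ 0    1  0  0 ]
  [ 0    0  1  0 ]
  [ 0    0  4  1 ]
r4 := r4 − 4·r3
  [ 1  4/3  7  0 ]
  [ 0    1  0  0 ]
  [ 0    0  1  0 ]
  [ 0    0  0  1 ]
r1 := r1 − 7·r3
  [ 1  4/3  0  0 ]
  [ 0    1  0  0 ]
  [ 0    0  1  0 ]
  [ 0    0  0  1 ]
r1 := r1 − 4/3·r2
  [ 1  0  0  0 ]
  [ 0  1  0  0 ]
  [ 0  0  1  0 ]
  [ 0  0  0  1 ]
The reduced form has 4 nonzero rows.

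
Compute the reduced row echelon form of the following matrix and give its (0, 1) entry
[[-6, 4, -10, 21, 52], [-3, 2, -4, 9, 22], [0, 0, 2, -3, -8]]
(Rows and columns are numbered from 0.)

-2/3

R1 -> -1/6·R1
R2 -> R2 + 3·R1
R3 -> R3 − 2·R2
R1 -> R1 − 5/3·R2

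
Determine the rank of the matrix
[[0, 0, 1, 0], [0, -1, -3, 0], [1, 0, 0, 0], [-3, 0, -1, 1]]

R1 <=> R3
R4 -> R4 + 3·R1
R2 -> -1·R2
R4 -> R4 + R3
R2 -> R2 − 3·R3
The reduced form has 4 nonzero rows.

rank = 4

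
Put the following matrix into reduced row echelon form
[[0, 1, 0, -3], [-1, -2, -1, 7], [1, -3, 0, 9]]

r1 <-> r2
  [ -1  -2  -1   7 ]
  [  0   1   0  -3 ]
  [  1  -3   0   9 ]
r1 := -1·r1
  [ 1   2  1  -7 ]
  [ 0   1  0  -3 ]
  [ 1  -3  0   9 ]
r3 := r3 − r1
  [ 1   2   1  -7 ]
  [ 0   1   0  -3 ]
  [ 0  -5  -1  16 ]
r3 := r3 + 5·r2
  [ 1  2   1  -7 ]
  [ 0  1   0  -3 ]
  [ 0  0  -1   1 ]
r3 := -1·r3
  [ 1  2  1  -7 ]
  [ 0  1  0  -3 ]
  [ 0  0  1  -1 ]
r1 := r1 − r3
  [ 1  2  0  -6 ]
  [ 0  1  0  -3 ]
  [ 0  0  1  -1 ]
r1 := r1 − 2·r2
  [ 1  0  0   0 ]
  [ 0  1  0  -3 ]
  [ 0  0  1  -1 ]

[[1, 0, 0, 0], [0, 1, 0, -3], [0, 0, 1, -1]]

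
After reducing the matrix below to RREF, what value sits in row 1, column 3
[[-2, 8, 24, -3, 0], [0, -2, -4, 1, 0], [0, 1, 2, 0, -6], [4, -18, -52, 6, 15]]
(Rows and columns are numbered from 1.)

R1 -> -1/2·R1
  [ 1   -4  -12  3/2   0 ]
  [ 0   -2   -4    1   0 ]
  [ 0    1    2    0  -6 ]
  [ 4  -18  -52    6  15 ]
R4 -> R4 − 4·R1
  [ 1  -4  -12  3/2   0 ]
  [ 0  -2   -4    1   0 ]
  [ 0   1    2    0  -6 ]
  [ 0  -2   -4    0  15 ]
R2 -> -1/2·R2
  [ 1  -4  -12   3/2   0 ]
  [ 0   1    2  -1/2   0 ]
  [ 0   1    2     0  -6 ]
  [ 0  -2   -4     0  15 ]
R3 -> R3 − R2
  [ 1  -4  -12   3/2   0 ]
  [ 0   1    2  -1/2   0 ]
  [ 0   0    0   1/2  -6 ]
  [ 0  -2   -4     0  15 ]
R4 -> R4 + 2·R2
  [ 1  -4  -12   3/2   0 ]
  [ 0   1    2  -1/2   0 ]
  [ 0   0    0   1/2  -6 ]
  [ 0   0    0    -1  15 ]
R3 -> 2·R3
  [ 1  -4  -12   3/2    0 ]
  [ 0   1    2  -1/2    0 ]
  [ 0   0    0     1  -12 ]
  [ 0   0    0    -1   15 ]
R4 -> R4 + R3
  [ 1  -4  -12   3/2    0 ]
  [ 0   1    2  -1/2    0 ]
  [ 0   0    0     1  -12 ]
  [ 0   0    0     0    3 ]
R4 -> 1/3·R4
  [ 1  -4  -12   3/2    0 ]
  [ 0   1    2  -1/2    0 ]
  [ 0   0    0     1  -12 ]
  [ 0   0    0     0    1 ]
R3 -> R3 + 12·R4
  [ 1  -4  -12   3/2  0 ]
  [ 0   1    2  -1/2  0 ]
  [ 0   0    0     1  0 ]
  [ 0   0    0     0  1 ]
R2 -> R2 + 1/2·R3
  [ 1  -4  -12  3/2  0 ]
  [ 0   1    2    0  0 ]
  [ 0   0    0    1  0 ]
  [ 0   0    0    0  1 ]
R1 -> R1 − 3/2·R3
  [ 1  -4  -12  0  0 ]
  [ 0   1    2  0  0 ]
  [ 0   0    0  1  0 ]
  [ 0   0    0  0  1 ]
R1 -> R1 + 4·R2
  [ 1  0  -4  0  0 ]
  [ 0  1   2  0  0 ]
  [ 0  0   0  1  0 ]
  [ 0  0   0  0  1 ]

-4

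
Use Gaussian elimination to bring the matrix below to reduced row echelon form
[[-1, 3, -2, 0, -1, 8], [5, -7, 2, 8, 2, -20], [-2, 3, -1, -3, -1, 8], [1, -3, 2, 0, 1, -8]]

[[1, 0, -1, 3, 0, 0], [0, 1, -1, 1, 0, 4], [0, 0, 0, 0, 1, 4], [0, 0, 0, 0, 0, 0]]

r1 -> -1·r1
  [  1  -3   2   0   1   -8 ]
  [  5  -7   2   8   2  -20 ]
  [ -2   3  -1  -3  -1    8 ]
  [  1  -3   2   0   1   -8 ]
r2 -> r2 − 5·r1
  [  1  -3   2   0   1  -8 ]
  [  0   8  -8   8  -3  20 ]
  [ -2   3  -1  -3  -1   8 ]
  [  1  -3   2   0   1  -8 ]
r3 -> r3 + 2·r1
  [ 1  -3   2   0   1  -8 ]
  [ 0   8  -8   8  -3  20 ]
  [ 0  -3   3  -3   1  -8 ]
  [ 1  -3   2   0   1  -8 ]
r4 -> r4 − r1
  [ 1  -3   2   0   1  -8 ]
  [ 0   8  -8   8  -3  20 ]
  [ 0  -3   3  -3   1  -8 ]
  [ 0   0   0   0   0   0 ]
r2 -> 1/8·r2
  [ 1  -3   2   0     1   -8 ]
  [ 0   1  -1   1  -3/8  5/2 ]
  [ 0  -3   3  -3     1   -8 ]
  [ 0   0   0   0     0    0 ]
r3 -> r3 + 3·r2
  [ 1  -3   2  0     1    -8 ]
  [ 0   1  -1  1  -3/8   5/2 ]
  [ 0   0   0  0  -1/8  -1/2 ]
  [ 0   0   0  0     0     0 ]
r3 -> -8·r3
  [ 1  -3   2  0     1   -8 ]
  [ 0   1  -1  1  -3/8  5/2 ]
  [ 0   0   0  0     1    4 ]
  [ 0   0   0  0     0    0 ]
r2 -> r2 + 3/8·r3
  [ 1  -3   2  0  1  -8 ]
  [ 0   1  -1  1  0   4 ]
  [ 0   0   0  0  1   4 ]
  [ 0   0   0  0  0   0 ]
r1 -> r1 − r3
  [ 1  -3   2  0  0  -12 ]
  [ 0   1  -1  1  0    4 ]
  [ 0   0   0  0  1    4 ]
  [ 0   0   0  0  0    0 ]
r1 -> r1 + 3·r2
  [ 1  0  -1  3  0  0 ]
  [ 0  1  -1  1  0  4 ]
  [ 0  0   0  0  1  4 ]
  [ 0  0   0  0  0  0 ]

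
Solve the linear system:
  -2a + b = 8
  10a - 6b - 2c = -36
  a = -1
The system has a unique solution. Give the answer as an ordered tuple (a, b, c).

Form the augmented matrix and row-reduce:
  [ -2   1   0  |    8 ]
  [ 10  -6  -2  |  -36 ]
  [  1   0   0  |   -1 ]
ρ1 → -1/2·ρ1
  [  1  -1/2   0  |   -4 ]
  [ 10    -6  -2  |  -36 ]
  [  1     0   0  |   -1 ]
ρ2 → ρ2 − 10·ρ1
  [ 1  -1/2   0  |  -4 ]
  [ 0    -1  -2  |   4 ]
  [ 1     0   0  |  -1 ]
ρ3 → ρ3 − ρ1
  [ 1  -1/2   0  |  -4 ]
  [ 0    -1  -2  |   4 ]
  [ 0   1/2   0  |   3 ]
ρ2 → -1·ρ2
  [ 1  -1/2  0  |  -4 ]
  [ 0     1  2  |  -4 ]
  [ 0   1/2  0  |   3 ]
ρ3 → ρ3 − 1/2·ρ2
  [ 1  -1/2   0  |  -4 ]
  [ 0     1   2  |  -4 ]
  [ 0     0  -1  |   5 ]
ρ3 → -1·ρ3
  [ 1  -1/2  0  |  -4 ]
  [ 0     1  2  |  -4 ]
  [ 0     0  1  |  -5 ]
ρ2 → ρ2 − 2·ρ3
  [ 1  -1/2  0  |  -4 ]
  [ 0     1  0  |   6 ]
  [ 0     0  1  |  -5 ]
ρ1 → ρ1 + 1/2·ρ2
  [ 1  0  0  |  -1 ]
  [ 0  1  0  |   6 ]
  [ 0  0  1  |  -5 ]
Reading off the last column: a = -1, b = 6, c = -5.

(-1, 6, -5)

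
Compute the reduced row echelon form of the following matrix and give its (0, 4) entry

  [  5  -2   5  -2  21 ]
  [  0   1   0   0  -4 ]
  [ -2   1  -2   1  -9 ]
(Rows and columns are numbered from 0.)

ρ1 := 1/5·ρ1
  [  1  -2/5   1  -2/5  21/5 ]
  [  0     1   0     0    -4 ]
  [ -2     1  -2     1    -9 ]
ρ3 := ρ3 + 2·ρ1
  [ 1  -2/5  1  -2/5  21/5 ]
  [ 0     1  0     0    -4 ]
  [ 0   1/5  0   1/5  -3/5 ]
ρ3 := ρ3 − 1/5·ρ2
  [ 1  -2/5  1  -2/5  21/5 ]
  [ 0     1  0     0    -4 ]
  [ 0     0  0   1/5   1/5 ]
ρ3 := 5·ρ3
  [ 1  -2/5  1  -2/5  21/5 ]
  [ 0     1  0     0    -4 ]
  [ 0     0  0     1     1 ]
ρ1 := ρ1 + 2/5·ρ3
  [ 1  -2/5  1  0  23/5 ]
  [ 0     1  0  0    -4 ]
  [ 0     0  0  1     1 ]
ρ1 := ρ1 + 2/5·ρ2
  [ 1  0  1  0   3 ]
  [ 0  1  0  0  -4 ]
  [ 0  0  0  1   1 ]

3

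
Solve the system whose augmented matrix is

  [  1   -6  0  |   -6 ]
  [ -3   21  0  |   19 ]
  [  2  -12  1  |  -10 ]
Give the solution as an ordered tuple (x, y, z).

(-4, 1/3, 2)

Add 3 times R1 to R2.
  [ 1   -6  0  |   -6 ]
  [ 0    3  0  |    1 ]
  [ 2  -12  1  |  -10 ]
Subtract 2 times R1 from R3.
  [ 1  -6  0  |  -6 ]
  [ 0   3  0  |   1 ]
  [ 0   0  1  |   2 ]
Multiply R2 by 1/3.
  [ 1  -6  0  |   -6 ]
  [ 0   1  0  |  1/3 ]
  [ 0   0  1  |    2 ]
Add 6 times R2 to R1.
  [ 1  0  0  |   -4 ]
  [ 0  1  0  |  1/3 ]
  [ 0  0  1  |    2 ]
Reading off the last column: x = -4, y = 1/3, z = 2.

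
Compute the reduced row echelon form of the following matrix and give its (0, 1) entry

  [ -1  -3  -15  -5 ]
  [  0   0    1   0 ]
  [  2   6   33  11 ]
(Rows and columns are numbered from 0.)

r1 -> -1·r1
  [ 1  3  15   5 ]
  [ 0  0   1   0 ]
  [ 2  6  33  11 ]
r3 -> r3 − 2·r1
  [ 1  3  15  5 ]
  [ 0  0   1  0 ]
  [ 0  0   3  1 ]
r3 -> r3 − 3·r2
  [ 1  3  15  5 ]
  [ 0  0   1  0 ]
  [ 0  0   0  1 ]
r1 -> r1 − 5·r3
  [ 1  3  15  0 ]
  [ 0  0   1  0 ]
  [ 0  0   0  1 ]
r1 -> r1 − 15·r2
  [ 1  3  0  0 ]
  [ 0  0  1  0 ]
  [ 0  0  0  1 ]

3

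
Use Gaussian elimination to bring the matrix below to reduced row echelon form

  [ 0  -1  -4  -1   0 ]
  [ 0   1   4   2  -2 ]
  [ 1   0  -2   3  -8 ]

R1 <-> R3
  [ 1   0  -2   3  -8 ]
  [ 0   1   4   2  -2 ]
  [ 0  -1  -4  -1   0 ]
R3 ← R3 + R2
  [ 1  0  -2  3  -8 ]
  [ 0  1   4  2  -2 ]
  [ 0  0   0  1  -2 ]
R2 ← R2 − 2·R3
  [ 1  0  -2  3  -8 ]
  [ 0  1   4  0   2 ]
  [ 0  0   0  1  -2 ]
R1 ← R1 − 3·R3
  [ 1  0  -2  0  -2 ]
  [ 0  1   4  0   2 ]
  [ 0  0   0  1  -2 ]

[[1, 0, -2, 0, -2], [0, 1, 4, 0, 2], [0, 0, 0, 1, -2]]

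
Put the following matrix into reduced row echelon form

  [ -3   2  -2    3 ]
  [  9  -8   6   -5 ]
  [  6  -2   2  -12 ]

Multiply R1 by -1/3.
  [ 1  -2/3  2/3   -1 ]
  [ 9    -8    6   -5 ]
  [ 6    -2    2  -12 ]
Subtract 9 times R1 from R2.
  [ 1  -2/3  2/3   -1 ]
  [ 0    -2    0    4 ]
  [ 6    -2    2  -12 ]
Subtract 6 times R1 from R3.
  [ 1  -2/3  2/3  -1 ]
  [ 0    -2    0   4 ]
  [ 0     2   -2  -6 ]
Multiply R2 by -1/2.
  [ 1  -2/3  2/3  -1 ]
  [ 0     1    0  -2 ]
  [ 0     2   -2  -6 ]
Subtract 2 times R2 from R3.
  [ 1  -2/3  2/3  -1 ]
  [ 0     1    0  -2 ]
  [ 0     0   -2  -2 ]
Multiply R3 by -1/2.
  [ 1  -2/3  2/3  -1 ]
  [ 0     1    0  -2 ]
  [ 0     0    1   1 ]
Subtract 2/3 times R3 from R1.
  [ 1  -2/3  0  -5/3 ]
  [ 0     1  0    -2 ]
  [ 0     0  1     1 ]
Add 2/3 times R2 to R1.
  [ 1  0  0  -3 ]
  [ 0  1  0  -2 ]
  [ 0  0  1   1 ]

[[1, 0, 0, -3], [0, 1, 0, -2], [0, 0, 1, 1]]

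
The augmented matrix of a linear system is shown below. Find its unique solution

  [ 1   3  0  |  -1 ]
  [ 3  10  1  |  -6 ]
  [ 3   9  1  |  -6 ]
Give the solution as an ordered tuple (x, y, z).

(-1, 0, -3)

ρ2 ← ρ2 − 3·ρ1
  [ 1  3  0  |  -1 ]
  [ 0  1  1  |  -3 ]
  [ 3  9  1  |  -6 ]
ρ3 ← ρ3 − 3·ρ1
  [ 1  3  0  |  -1 ]
  [ 0  1  1  |  -3 ]
  [ 0  0  1  |  -3 ]
ρ2 ← ρ2 − ρ3
  [ 1  3  0  |  -1 ]
  [ 0  1  0  |   0 ]
  [ 0  0  1  |  -3 ]
ρ1 ← ρ1 − 3·ρ2
  [ 1  0  0  |  -1 ]
  [ 0  1  0  |   0 ]
  [ 0  0  1  |  -3 ]
Reading off the last column: x = -1, y = 0, z = -3.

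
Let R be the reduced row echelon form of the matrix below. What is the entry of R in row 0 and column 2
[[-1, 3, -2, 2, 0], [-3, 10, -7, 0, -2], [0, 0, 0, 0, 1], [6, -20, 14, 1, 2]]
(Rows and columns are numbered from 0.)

-1

R1 ← -1·R1
  [  1   -3   2  -2   0 ]
  [ -3   10  -7   0  -2 ]
  [  0    0   0   0   1 ]
  [  6  -20  14   1   2 ]
R2 ← R2 + 3·R1
  [ 1   -3   2  -2   0 ]
  [ 0    1  -1  -6  -2 ]
  [ 0    0   0   0   1 ]
  [ 6  -20  14   1   2 ]
R4 ← R4 − 6·R1
  [ 1  -3   2  -2   0 ]
  [ 0   1  -1  -6  -2 ]
  [ 0   0   0   0   1 ]
  [ 0  -2   2  13   2 ]
R4 ← R4 + 2·R2
  [ 1  -3   2  -2   0 ]
  [ 0   1  -1  -6  -2 ]
  [ 0   0   0   0   1 ]
  [ 0   0   0   1  -2 ]
R3 ↔ R4
  [ 1  -3   2  -2   0 ]
  [ 0   1  -1  -6  -2 ]
  [ 0   0   0   1  -2 ]
  [ 0   0   0   0   1 ]
R3 ← R3 + 2·R4
  [ 1  -3   2  -2   0 ]
  [ 0   1  -1  -6  -2 ]
  [ 0   0   0   1   0 ]
  [ 0   0   0   0   1 ]
R2 ← R2 + 2·R4
  [ 1  -3   2  -2  0 ]
  [ 0   1  -1  -6  0 ]
  [ 0   0   0   1  0 ]
  [ 0   0   0   0  1 ]
R2 ← R2 + 6·R3
  [ 1  -3   2  -2  0 ]
  [ 0   1  -1   0  0 ]
  [ 0   0   0   1  0 ]
  [ 0   0   0   0  1 ]
R1 ← R1 + 2·R3
  [ 1  -3   2  0  0 ]
  [ 0   1  -1  0  0 ]
  [ 0   0   0  1  0 ]
  [ 0   0   0  0  1 ]
R1 ← R1 + 3·R2
  [ 1  0  -1  0  0 ]
  [ 0  1  -1  0  0 ]
  [ 0  0   0  1  0 ]
  [ 0  0   0  0  1 ]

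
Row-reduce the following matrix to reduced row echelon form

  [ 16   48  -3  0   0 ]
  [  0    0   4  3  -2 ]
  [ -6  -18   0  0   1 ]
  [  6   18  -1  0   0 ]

Multiply R1 by 1/16.
  [  1    3  -3/16  0   0 ]
  [  0    0      4  3  -2 ]
  [ -6  -18      0  0   1 ]
  [  6   18     -1  0   0 ]
Add 6 times R1 to R3.
  [ 1   3  -3/16  0   0 ]
  [ 0   0      4  3  -2 ]
  [ 0   0   -9/8  0   1 ]
  [ 6  18     -1  0   0 ]
Subtract 6 times R1 from R4.
  [ 1  3  -3/16  0   0 ]
  [ 0  0      4  3  -2 ]
  [ 0  0   -9/8  0   1 ]
  [ 0  0    1/8  0   0 ]
Multiply R2 by 1/4.
  [ 1  3  -3/16    0     0 ]
  [ 0  0      1  3/4  -1/2 ]
  [ 0  0   -9/8    0     1 ]
  [ 0  0    1/8    0     0 ]
Add 9/8 times R2 to R3.
  [ 1  3  -3/16      0     0 ]
  [ 0  0      1    3/4  -1/2 ]
  [ 0  0      0  27/32  7/16 ]
  [ 0  0    1/8      0     0 ]
Subtract 1/8 times R2 from R4.
  [ 1  3  -3/16      0     0 ]
  [ 0  0      1    3/4  -1/2 ]
  [ 0  0      0  27/32  7/16 ]
  [ 0  0      0  -3/32  1/16 ]
Multiply R3 by 32/27.
  [ 1  3  -3/16      0      0 ]
  [ 0  0      1    3/4   -1/2 ]
  [ 0  0      0      1  14/27 ]
  [ 0  0      0  -3/32   1/16 ]
Add 3/32 times R3 to R4.
  [ 1  3  -3/16    0      0 ]
  [ 0  0      1  3/4   -1/2 ]
  [ 0  0      0    1  14/27 ]
  [ 0  0      0    0    1/9 ]
Multiply R4 by 9.
  [ 1  3  -3/16    0      0 ]
  [ 0  0      1  3/4   -1/2 ]
  [ 0  0      0    1  14/27 ]
  [ 0  0      0    0      1 ]
Subtract 14/27 times R4 from R3.
  [ 1  3  -3/16    0     0 ]
  [ 0  0      1  3/4  -1/2 ]
  [ 0  0      0    1     0 ]
  [ 0  0      0    0     1 ]
Add 1/2 times R4 to R2.
  [ 1  3  -3/16    0  0 ]
  [ 0  0      1  3/4  0 ]
  [ 0  0      0    1  0 ]
  [ 0  0      0    0  1 ]
Subtract 3/4 times R3 from R2.
  [ 1  3  -3/16  0  0 ]
  [ 0  0      1  0  0 ]
  [ 0  0      0  1  0 ]
  [ 0  0      0  0  1 ]
Add 3/16 times R2 to R1.
  [ 1  3  0  0  0 ]
  [ 0  0  1  0  0 ]
  [ 0  0  0  1  0 ]
  [ 0  0  0  0  1 ]

[[1, 3, 0, 0, 0], [0, 0, 1, 0, 0], [0, 0, 0, 1, 0], [0, 0, 0, 0, 1]]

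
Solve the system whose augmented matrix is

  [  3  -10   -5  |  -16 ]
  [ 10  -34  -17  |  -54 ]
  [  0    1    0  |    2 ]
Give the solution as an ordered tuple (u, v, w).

(-2, 2, -2)

Multiply ρ1 by 1/3.
  [  1  -10/3  -5/3  |  -16/3 ]
  [ 10    -34   -17  |    -54 ]
  [  0      1     0  |      2 ]
Subtract 10 times ρ1 from ρ2.
  [ 1  -10/3  -5/3  |  -16/3 ]
  [ 0   -2/3  -1/3  |   -2/3 ]
  [ 0      1     0  |      2 ]
Multiply ρ2 by -3/2.
  [ 1  -10/3  -5/3  |  -16/3 ]
  [ 0      1   1/2  |      1 ]
  [ 0      1     0  |      2 ]
Subtract ρ2 from ρ3.
  [ 1  -10/3  -5/3  |  -16/3 ]
  [ 0      1   1/2  |      1 ]
  [ 0      0  -1/2  |      1 ]
Multiply ρ3 by -2.
  [ 1  -10/3  -5/3  |  -16/3 ]
  [ 0      1   1/2  |      1 ]
  [ 0      0     1  |     -2 ]
Subtract 1/2 times ρ3 from ρ2.
  [ 1  -10/3  -5/3  |  -16/3 ]
  [ 0      1     0  |      2 ]
  [ 0      0     1  |     -2 ]
Add 5/3 times ρ3 to ρ1.
  [ 1  -10/3  0  |  -26/3 ]
  [ 0      1  0  |      2 ]
  [ 0      0  1  |     -2 ]
Add 10/3 times ρ2 to ρ1.
  [ 1  0  0  |  -2 ]
  [ 0  1  0  |   2 ]
  [ 0  0  1  |  -2 ]
Reading off the last column: u = -2, v = 2, w = -2.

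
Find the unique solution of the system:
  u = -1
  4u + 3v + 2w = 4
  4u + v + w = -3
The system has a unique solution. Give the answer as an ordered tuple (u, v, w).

(-1, 6, -5)

Form the augmented matrix and row-reduce:
  [ 1  0  0  |  -1 ]
  [ 4  3  2  |   4 ]
  [ 4  1  1  |  -3 ]
R2 := R2 − 4·R1
  [ 1  0  0  |  -1 ]
  [ 0  3  2  |   8 ]
  [ 4  1  1  |  -3 ]
R3 := R3 − 4·R1
  [ 1  0  0  |  -1 ]
  [ 0  3  2  |   8 ]
  [ 0  1  1  |   1 ]
R2 := 1/3·R2
  [ 1  0    0  |   -1 ]
  [ 0  1  2/3  |  8/3 ]
  [ 0  1    1  |    1 ]
R3 := R3 − R2
  [ 1  0    0  |    -1 ]
  [ 0  1  2/3  |   8/3 ]
  [ 0  0  1/3  |  -5/3 ]
R3 := 3·R3
  [ 1  0    0  |   -1 ]
  [ 0  1  2/3  |  8/3 ]
  [ 0  0    1  |   -5 ]
R2 := R2 − 2/3·R3
  [ 1  0  0  |  -1 ]
  [ 0  1  0  |   6 ]
  [ 0  0  1  |  -5 ]
Reading off the last column: u = -1, v = 6, w = -5.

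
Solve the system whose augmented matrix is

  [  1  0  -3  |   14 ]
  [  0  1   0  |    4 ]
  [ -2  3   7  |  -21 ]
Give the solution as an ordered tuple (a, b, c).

ρ3 → ρ3 + 2·ρ1
  [ 1  0  -3  |  14 ]
  [ 0  1   0  |   4 ]
  [ 0  3   1  |   7 ]
ρ3 → ρ3 − 3·ρ2
  [ 1  0  -3  |  14 ]
  [ 0  1   0  |   4 ]
  [ 0  0   1  |  -5 ]
ρ1 → ρ1 + 3·ρ3
  [ 1  0  0  |  -1 ]
  [ 0  1  0  |   4 ]
  [ 0  0  1  |  -5 ]
Reading off the last column: a = -1, b = 4, c = -5.

(-1, 4, -5)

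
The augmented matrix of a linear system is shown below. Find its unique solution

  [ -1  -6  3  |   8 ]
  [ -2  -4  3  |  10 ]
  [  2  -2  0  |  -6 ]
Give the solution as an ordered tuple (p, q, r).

(-4, -1, -2/3)

R1 ← -1·R1
  [  1   6  -3  |  -8 ]
  [ -2  -4   3  |  10 ]
  [  2  -2   0  |  -6 ]
R2 ← R2 + 2·R1
  [ 1   6  -3  |  -8 ]
  [ 0   8  -3  |  -6 ]
  [ 2  -2   0  |  -6 ]
R3 ← R3 − 2·R1
  [ 1    6  -3  |  -8 ]
  [ 0    8  -3  |  -6 ]
  [ 0  -14   6  |  10 ]
R2 ← 1/8·R2
  [ 1    6    -3  |    -8 ]
  [ 0    1  -3/8  |  -3/4 ]
  [ 0  -14     6  |    10 ]
R3 ← R3 + 14·R2
  [ 1  6    -3  |    -8 ]
  [ 0  1  -3/8  |  -3/4 ]
  [ 0  0   3/4  |  -1/2 ]
R3 ← 4/3·R3
  [ 1  6    -3  |    -8 ]
  [ 0  1  -3/8  |  -3/4 ]
  [ 0  0     1  |  -2/3 ]
R2 ← R2 + 3/8·R3
  [ 1  6  -3  |    -8 ]
  [ 0  1   0  |    -1 ]
  [ 0  0   1  |  -2/3 ]
R1 ← R1 + 3·R3
  [ 1  6  0  |   -10 ]
  [ 0  1  0  |    -1 ]
  [ 0  0  1  |  -2/3 ]
R1 ← R1 − 6·R2
  [ 1  0  0  |    -4 ]
  [ 0  1  0  |    -1 ]
  [ 0  0  1  |  -2/3 ]
Reading off the last column: p = -4, q = -1, r = -2/3.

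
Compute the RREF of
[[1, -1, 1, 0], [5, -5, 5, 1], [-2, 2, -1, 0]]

[[1, -1, 0, 0], [0, 0, 1, 0], [0, 0, 0, 1]]

r2 ← r2 − 5·r1
  [  1  -1   1  0 ]
  [  0   0   0  1 ]
  [ -2   2  -1  0 ]
r3 ← r3 + 2·r1
  [ 1  -1  1  0 ]
  [ 0   0  0  1 ]
  [ 0   0  1  0 ]
r2 ↔ r3
  [ 1  -1  1  0 ]
  [ 0   0  1  0 ]
  [ 0   0  0  1 ]
r1 ← r1 − r2
  [ 1  -1  0  0 ]
  [ 0   0  1  0 ]
  [ 0   0  0  1 ]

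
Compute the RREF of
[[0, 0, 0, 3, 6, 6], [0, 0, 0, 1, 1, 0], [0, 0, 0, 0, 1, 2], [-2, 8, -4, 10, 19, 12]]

ρ1 ↔ ρ4
  [ -2  8  -4  10  19  12 ]
  [  0  0   0   1   1   0 ]
  [  0  0   0   0   1   2 ]
  [  0  0   0   3   6   6 ]
ρ1 ← -1/2·ρ1
  [ 1  -4  2  -5  -19/2  -6 ]
  [ 0   0  0   1      1   0 ]
  [ 0   0  0   0      1   2 ]
  [ 0   0  0   3      6   6 ]
ρ4 ← ρ4 − 3·ρ2
  [ 1  -4  2  -5  -19/2  -6 ]
  [ 0   0  0   1      1   0 ]
  [ 0   0  0   0      1   2 ]
  [ 0   0  0   0      3   6 ]
ρ4 ← ρ4 − 3·ρ3
  [ 1  -4  2  -5  -19/2  -6 ]
  [ 0   0  0   1      1   0 ]
  [ 0   0  0   0      1   2 ]
  [ 0   0  0   0      0   0 ]
ρ2 ← ρ2 − ρ3
  [ 1  -4  2  -5  -19/2  -6 ]
  [ 0   0  0   1      0  -2 ]
  [ 0   0  0   0      1   2 ]
  [ 0   0  0   0      0   0 ]
ρ1 ← ρ1 + 19/2·ρ3
  [ 1  -4  2  -5  0  13 ]
  [ 0   0  0   1  0  -2 ]
  [ 0   0  0   0  1   2 ]
  [ 0   0  0   0  0   0 ]
ρ1 ← ρ1 + 5·ρ2
  [ 1  -4  2  0  0   3 ]
  [ 0   0  0  1  0  -2 ]
  [ 0   0  0  0  1   2 ]
  [ 0   0  0  0  0   0 ]

[[1, -4, 2, 0, 0, 3], [0, 0, 0, 1, 0, -2], [0, 0, 0, 0, 1, 2], [0, 0, 0, 0, 0, 0]]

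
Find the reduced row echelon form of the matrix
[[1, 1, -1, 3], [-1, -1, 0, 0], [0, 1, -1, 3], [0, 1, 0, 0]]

R2 → R2 + R1
  [ 1  1  -1  3 ]
  [ 0  0  -1  3 ]
  [ 0  1  -1  3 ]
  [ 0  1   0  0 ]
R2 <-> R3
  [ 1  1  -1  3 ]
  [ 0  1  -1  3 ]
  [ 0  0  -1  3 ]
  [ 0  1   0  0 ]
R4 → R4 − R2
  [ 1  1  -1   3 ]
  [ 0  1  -1   3 ]
  [ 0  0  -1   3 ]
  [ 0  0   1  -3 ]
R3 → -1·R3
  [ 1  1  -1   3 ]
  [ 0  1  -1   3 ]
  [ 0  0   1  -3 ]
  [ 0  0   1  -3 ]
R4 → R4 − R3
  [ 1  1  -1   3 ]
  [ 0  1  -1   3 ]
  [ 0  0   1  -3 ]
  [ 0  0   0   0 ]
R2 → R2 + R3
  [ 1  1  -1   3 ]
  [ 0  1   0   0 ]
  [ 0  0   1  -3 ]
  [ 0  0   0   0 ]
R1 → R1 + R3
  [ 1  1  0   0 ]
  [ 0  1  0   0 ]
  [ 0  0  1  -3 ]
  [ 0  0  0   0 ]
R1 → R1 − R2
  [ 1  0  0   0 ]
  [ 0  1  0   0 ]
  [ 0  0  1  -3 ]
  [ 0  0  0   0 ]

[[1, 0, 0, 0], [0, 1, 0, 0], [0, 0, 1, -3], [0, 0, 0, 0]]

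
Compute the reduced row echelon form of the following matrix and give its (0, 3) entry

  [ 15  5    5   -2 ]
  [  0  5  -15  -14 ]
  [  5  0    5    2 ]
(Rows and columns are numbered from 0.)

Multiply ρ1 by 1/15.
  [ 1  1/3  1/3  -2/15 ]
  [ 0    5  -15    -14 ]
  [ 5    0    5      2 ]
Subtract 5 times ρ1 from ρ3.
  [ 1   1/3   1/3  -2/15 ]
  [ 0     5   -15    -14 ]
  [ 0  -5/3  10/3    8/3 ]
Multiply ρ2 by 1/5.
  [ 1   1/3   1/3  -2/15 ]
  [ 0     1    -3  -14/5 ]
  [ 0  -5/3  10/3    8/3 ]
Add 5/3 times ρ2 to ρ3.
  [ 1  1/3   1/3  -2/15 ]
  [ 0    1    -3  -14/5 ]
  [ 0    0  -5/3     -2 ]
Multiply ρ3 by -3/5.
  [ 1  1/3  1/3  -2/15 ]
  [ 0    1   -3  -14/5 ]
  [ 0    0    1    6/5 ]
Add 3 times ρ3 to ρ2.
  [ 1  1/3  1/3  -2/15 ]
  [ 0    1    0    4/5 ]
  [ 0    0    1    6/5 ]
Subtract 1/3 times ρ3 from ρ1.
  [ 1  1/3  0  -8/15 ]
  [ 0    1  0    4/5 ]
  [ 0    0  1    6/5 ]
Subtract 1/3 times ρ2 from ρ1.
  [ 1  0  0  -4/5 ]
  [ 0  1  0   4/5 ]
  [ 0  0  1   6/5 ]

-4/5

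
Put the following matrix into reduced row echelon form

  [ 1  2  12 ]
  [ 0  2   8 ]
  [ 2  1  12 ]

R3 := R3 − 2·R1
  [ 1   2   12 ]
  [ 0   2    8 ]
  [ 0  -3  -12 ]
R2 := 1/2·R2
  [ 1   2   12 ]
  [ 0   1    4 ]
  [ 0  -3  -12 ]
R3 := R3 + 3·R2
  [ 1  2  12 ]
  [ 0  1   4 ]
  [ 0  0   0 ]
R1 := R1 − 2·R2
  [ 1  0  4 ]
  [ 0  1  4 ]
  [ 0  0  0 ]

[[1, 0, 4], [0, 1, 4], [0, 0, 0]]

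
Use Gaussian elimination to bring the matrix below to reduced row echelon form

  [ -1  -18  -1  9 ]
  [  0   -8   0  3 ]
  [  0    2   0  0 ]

R1 -> -1·R1
  [ 1  18  1  -9 ]
  [ 0  -8  0   3 ]
  [ 0   2  0   0 ]
R2 -> -1/8·R2
  [ 1  18  1    -9 ]
  [ 0   1  0  -3/8 ]
  [ 0   2  0     0 ]
R3 -> R3 − 2·R2
  [ 1  18  1    -9 ]
  [ 0   1  0  -3/8 ]
  [ 0   0  0   3/4 ]
R3 -> 4/3·R3
  [ 1  18  1    -9 ]
  [ 0   1  0  -3/8 ]
  [ 0   0  0     1 ]
R2 -> R2 + 3/8·R3
  [ 1  18  1  -9 ]
  [ 0   1  0   0 ]
  [ 0   0  0   1 ]
R1 -> R1 + 9·R3
  [ 1  18  1  0 ]
  [ 0   1  0  0 ]
  [ 0   0  0  1 ]
R1 -> R1 − 18·R2
  [ 1  0  1  0 ]
  [ 0  1  0  0 ]
  [ 0  0  0  1 ]

[[1, 0, 1, 0], [0, 1, 0, 0], [0, 0, 0, 1]]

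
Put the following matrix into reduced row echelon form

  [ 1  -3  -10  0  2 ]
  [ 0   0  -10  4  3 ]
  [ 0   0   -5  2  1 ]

R2 := -1/10·R2
  [ 1  -3  -10     0      2 ]
  [ 0   0    1  -2/5  -3/10 ]
  [ 0   0   -5     2      1 ]
R3 := R3 + 5·R2
  [ 1  -3  -10     0      2 ]
  [ 0   0    1  -2/5  -3/10 ]
  [ 0   0    0     0   -1/2 ]
R3 := -2·R3
  [ 1  -3  -10     0      2 ]
  [ 0   0    1  -2/5  -3/10 ]
  [ 0   0    0     0      1 ]
R2 := R2 + 3/10·R3
  [ 1  -3  -10     0  2 ]
  [ 0   0    1  -2/5  0 ]
  [ 0   0    0     0  1 ]
R1 := R1 − 2·R3
  [ 1  -3  -10     0  0 ]
  [ 0   0    1  -2/5  0 ]
  [ 0   0    0     0  1 ]
R1 := R1 + 10·R2
  [ 1  -3  0    -4  0 ]
  [ 0   0  1  -2/5  0 ]
  [ 0   0  0     0  1 ]

[[1, -3, 0, -4, 0], [0, 0, 1, -2/5, 0], [0, 0, 0, 0, 1]]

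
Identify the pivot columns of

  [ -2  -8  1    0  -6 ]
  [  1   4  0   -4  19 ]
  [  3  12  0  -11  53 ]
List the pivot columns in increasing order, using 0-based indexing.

Multiply R1 by -1/2.
  [ 1   4  -1/2    0   3 ]
  [ 1   4     0   -4  19 ]
  [ 3  12     0  -11  53 ]
Subtract R1 from R2.
  [ 1   4  -1/2    0   3 ]
  [ 0   0   1/2   -4  16 ]
  [ 3  12     0  -11  53 ]
Subtract 3 times R1 from R3.
  [ 1  4  -1/2    0   3 ]
  [ 0  0   1/2   -4  16 ]
  [ 0  0   3/2  -11  44 ]
Multiply R2 by 2.
  [ 1  4  -1/2    0   3 ]
  [ 0  0     1   -8  32 ]
  [ 0  0   3/2  -11  44 ]
Subtract 3/2 times R2 from R3.
  [ 1  4  -1/2   0   3 ]
  [ 0  0     1  -8  32 ]
  [ 0  0     0   1  -4 ]
Add 8 times R3 to R2.
  [ 1  4  -1/2  0   3 ]
  [ 0  0     1  0   0 ]
  [ 0  0     0  1  -4 ]
Add 1/2 times R2 to R1.
  [ 1  4  0  0   3 ]
  [ 0  0  1  0   0 ]
  [ 0  0  0  1  -4 ]
Pivot columns are the columns containing a leading 1.

0, 2, 3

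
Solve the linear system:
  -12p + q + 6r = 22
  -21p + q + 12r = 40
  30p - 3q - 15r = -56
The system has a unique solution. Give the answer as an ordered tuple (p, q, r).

(-2/3, 2, 2)

Form the augmented matrix and row-reduce:
  [ -12   1    6  |   22 ]
  [ -21   1   12  |   40 ]
  [  30  -3  -15  |  -56 ]
R1 → -1/12·R1
  [   1  -1/12  -1/2  |  -11/6 ]
  [ -21      1    12  |     40 ]
  [  30     -3   -15  |    -56 ]
R2 → R2 + 21·R1
  [  1  -1/12  -1/2  |  -11/6 ]
  [  0   -3/4   3/2  |    3/2 ]
  [ 30     -3   -15  |    -56 ]
R3 → R3 − 30·R1
  [ 1  -1/12  -1/2  |  -11/6 ]
  [ 0   -3/4   3/2  |    3/2 ]
  [ 0   -1/2     0  |     -1 ]
R2 → -4/3·R2
  [ 1  -1/12  -1/2  |  -11/6 ]
  [ 0      1    -2  |     -2 ]
  [ 0   -1/2     0  |     -1 ]
R3 → R3 + 1/2·R2
  [ 1  -1/12  -1/2  |  -11/6 ]
  [ 0      1    -2  |     -2 ]
  [ 0      0    -1  |     -2 ]
R3 → -1·R3
  [ 1  -1/12  -1/2  |  -11/6 ]
  [ 0      1    -2  |     -2 ]
  [ 0      0     1  |      2 ]
R2 → R2 + 2·R3
  [ 1  -1/12  -1/2  |  -11/6 ]
  [ 0      1     0  |      2 ]
  [ 0      0     1  |      2 ]
R1 → R1 + 1/2·R3
  [ 1  -1/12  0  |  -5/6 ]
  [ 0      1  0  |     2 ]
  [ 0      0  1  |     2 ]
R1 → R1 + 1/12·R2
  [ 1  0  0  |  -2/3 ]
  [ 0  1  0  |     2 ]
  [ 0  0  1  |     2 ]
Reading off the last column: p = -2/3, q = 2, r = 2.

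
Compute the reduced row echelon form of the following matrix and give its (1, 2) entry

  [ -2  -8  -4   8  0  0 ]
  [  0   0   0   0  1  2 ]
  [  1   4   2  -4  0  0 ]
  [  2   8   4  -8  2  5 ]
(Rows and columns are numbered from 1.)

R1 → -1/2·R1
  [ 1  4  2  -4  0  0 ]
  [ 0  0  0   0  1  2 ]
  [ 1  4  2  -4  0  0 ]
  [ 2  8  4  -8  2  5 ]
R3 → R3 − R1
  [ 1  4  2  -4  0  0 ]
  [ 0  0  0   0  1  2 ]
  [ 0  0  0   0  0  0 ]
  [ 2  8  4  -8  2  5 ]
R4 → R4 − 2·R1
  [ 1  4  2  -4  0  0 ]
  [ 0  0  0   0  1  2 ]
  [ 0  0  0   0  0  0 ]
  [ 0  0  0   0  2  5 ]
R4 → R4 − 2·R2
  [ 1  4  2  -4  0  0 ]
  [ 0  0  0   0  1  2 ]
  [ 0  0  0   0  0  0 ]
  [ 0  0  0   0  0  1 ]
R3 <-> R4
  [ 1  4  2  -4  0  0 ]
  [ 0  0  0   0  1  2 ]
  [ 0  0  0   0  0  1 ]
  [ 0  0  0   0  0  0 ]
R2 → R2 − 2·R3
  [ 1  4  2  -4  0  0 ]
  [ 0  0  0   0  1  0 ]
  [ 0  0  0   0  0  1 ]
  [ 0  0  0   0  0  0 ]

4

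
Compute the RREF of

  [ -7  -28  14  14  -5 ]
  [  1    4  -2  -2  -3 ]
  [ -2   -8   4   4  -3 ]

ρ1 → -1/7·ρ1
  [  1   4  -2  -2  5/7 ]
  [  1   4  -2  -2   -3 ]
  [ -2  -8   4   4   -3 ]
ρ2 → ρ2 − ρ1
  [  1   4  -2  -2    5/7 ]
  [  0   0   0   0  -26/7 ]
  [ -2  -8   4   4     -3 ]
ρ3 → ρ3 + 2·ρ1
  [ 1  4  -2  -2    5/7 ]
  [ 0  0   0   0  -26/7 ]
  [ 0  0   0   0  -11/7 ]
ρ2 → -7/26·ρ2
  [ 1  4  -2  -2    5/7 ]
  [ 0  0   0   0      1 ]
  [ 0  0   0   0  -11/7 ]
ρ3 → ρ3 + 11/7·ρ2
  [ 1  4  -2  -2  5/7 ]
  [ 0  0   0   0    1 ]
  [ 0  0   0   0    0 ]
ρ1 → ρ1 − 5/7·ρ2
  [ 1  4  -2  -2  0 ]
  [ 0  0   0   0  1 ]
  [ 0  0   0   0  0 ]

[[1, 4, -2, -2, 0], [0, 0, 0, 0, 1], [0, 0, 0, 0, 0]]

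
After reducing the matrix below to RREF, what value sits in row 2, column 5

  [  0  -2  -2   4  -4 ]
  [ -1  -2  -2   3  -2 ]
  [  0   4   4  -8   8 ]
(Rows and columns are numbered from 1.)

2

Swap r1 and r2.
Multiply r1 by -1.
Multiply r2 by -1/2.
Subtract 4 times r2 from r3.
Subtract 2 times r2 from r1.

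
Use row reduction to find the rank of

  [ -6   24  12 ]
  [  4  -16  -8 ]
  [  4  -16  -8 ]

R1 ← -1/6·R1
  [ 1   -4  -2 ]
  [ 4  -16  -8 ]
  [ 4  -16  -8 ]
R2 ← R2 − 4·R1
  [ 1   -4  -2 ]
  [ 0    0   0 ]
  [ 4  -16  -8 ]
R3 ← R3 − 4·R1
  [ 1  -4  -2 ]
  [ 0   0   0 ]
  [ 0   0   0 ]
The reduced form has 1 nonzero row.

rank = 1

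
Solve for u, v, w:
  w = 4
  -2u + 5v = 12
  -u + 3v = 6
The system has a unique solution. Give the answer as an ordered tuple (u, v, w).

Form the augmented matrix and row-reduce:
  [  0  0  1  |   4 ]
  [ -2  5  0  |  12 ]
  [ -1  3  0  |   6 ]
Swap ρ1 and ρ2.
  [ -2  5  0  |  12 ]
  [  0  0  1  |   4 ]
  [ -1  3  0  |   6 ]
Multiply ρ1 by -1/2.
  [  1  -5/2  0  |  -6 ]
  [  0     0  1  |   4 ]
  [ -1     3  0  |   6 ]
Add ρ1 to ρ3.
  [ 1  -5/2  0  |  -6 ]
  [ 0     0  1  |   4 ]
  [ 0   1/2  0  |   0 ]
Swap ρ2 and ρ3.
  [ 1  -5/2  0  |  -6 ]
  [ 0   1/2  0  |   0 ]
  [ 0     0  1  |   4 ]
Multiply ρ2 by 2.
  [ 1  -5/2  0  |  -6 ]
  [ 0     1  0  |   0 ]
  [ 0     0  1  |   4 ]
Add 5/2 times ρ2 to ρ1.
  [ 1  0  0  |  -6 ]
  [ 0  1  0  |   0 ]
  [ 0  0  1  |   4 ]
Reading off the last column: u = -6, v = 0, w = 4.

(-6, 0, 4)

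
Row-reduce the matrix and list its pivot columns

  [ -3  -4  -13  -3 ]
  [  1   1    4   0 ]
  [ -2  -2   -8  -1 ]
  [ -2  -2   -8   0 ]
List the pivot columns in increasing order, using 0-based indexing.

R1 → -1/3·R1
  [  1  4/3  13/3   1 ]
  [  1    1     4   0 ]
  [ -2   -2    -8  -1 ]
  [ -2   -2    -8   0 ]
R2 → R2 − R1
  [  1   4/3  13/3   1 ]
  [  0  -1/3  -1/3  -1 ]
  [ -2    -2    -8  -1 ]
  [ -2    -2    -8   0 ]
R3 → R3 + 2·R1
  [  1   4/3  13/3   1 ]
  [  0  -1/3  -1/3  -1 ]
  [  0   2/3   2/3   1 ]
  [ -2    -2    -8   0 ]
R4 → R4 + 2·R1
  [ 1   4/3  13/3   1 ]
  [ 0  -1/3  -1/3  -1 ]
  [ 0   2/3   2/3   1 ]
  [ 0   2/3   2/3   2 ]
R2 → -3·R2
  [ 1  4/3  13/3  1 ]
  [ 0    1     1  3 ]
  [ 0  2/3   2/3  1 ]
  [ 0  2/3   2/3  2 ]
R3 → R3 − 2/3·R2
  [ 1  4/3  13/3   1 ]
  [ 0    1     1   3 ]
  [ 0    0     0  -1 ]
  [ 0  2/3   2/3   2 ]
R4 → R4 − 2/3·R2
  [ 1  4/3  13/3   1 ]
  [ 0    1     1   3 ]
  [ 0    0     0  -1 ]
  [ 0    0     0   0 ]
R3 → -1·R3
  [ 1  4/3  13/3  1 ]
  [ 0    1     1  3 ]
  [ 0    0     0  1 ]
  [ 0    0     0  0 ]
R2 → R2 − 3·R3
  [ 1  4/3  13/3  1 ]
  [ 0    1     1  0 ]
  [ 0    0     0  1 ]
  [ 0    0     0  0 ]
R1 → R1 − R3
  [ 1  4/3  13/3  0 ]
  [ 0    1     1  0 ]
  [ 0    0     0  1 ]
  [ 0    0     0  0 ]
R1 → R1 − 4/3·R2
  [ 1  0  3  0 ]
  [ 0  1  1  0 ]
  [ 0  0  0  1 ]
  [ 0  0  0  0 ]
Pivot columns are the columns containing a leading 1.

0, 1, 3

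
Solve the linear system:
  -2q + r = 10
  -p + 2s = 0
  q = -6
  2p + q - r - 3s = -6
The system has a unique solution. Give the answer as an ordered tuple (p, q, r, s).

Form the augmented matrix and row-reduce:
  [  0  -2   1   0  |  10 ]
  [ -1   0   0   2  |   0 ]
  [  0   1   0   0  |  -6 ]
  [  2   1  -1  -3  |  -6 ]
Swap ρ1 and ρ2.
Multiply ρ1 by -1.
Subtract 2 times ρ1 from ρ4.
Multiply ρ2 by -1/2.
Subtract ρ2 from ρ3.
Subtract ρ2 from ρ4.
Multiply ρ3 by 2.
Add 1/2 times ρ3 to ρ4.
Add 2 times ρ4 to ρ1.
Add 1/2 times ρ3 to ρ2.
Reading off the last column: p = -4, q = -6, r = -2, s = -2.

(-4, -6, -2, -2)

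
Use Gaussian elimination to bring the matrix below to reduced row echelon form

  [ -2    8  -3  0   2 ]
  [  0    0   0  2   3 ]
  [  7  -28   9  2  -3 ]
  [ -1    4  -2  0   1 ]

ρ1 -> -1/2·ρ1
  [  1   -4  3/2  0  -1 ]
  [  0    0    0  2   3 ]
  [  7  -28    9  2  -3 ]
  [ -1    4   -2  0   1 ]
ρ3 -> ρ3 − 7·ρ1
  [  1  -4   3/2  0  -1 ]
  [  0   0     0  2   3 ]
  [  0   0  -3/2  2   4 ]
  [ -1   4    -2  0   1 ]
ρ4 -> ρ4 + ρ1
  [ 1  -4   3/2  0  -1 ]
  [ 0   0     0  2   3 ]
  [ 0   0  -3/2  2   4 ]
  [ 0   0  -1/2  0   0 ]
ρ2 <-> ρ3
  [ 1  -4   3/2  0  -1 ]
  [ 0   0  -3/2  2   4 ]
  [ 0   0     0  2   3 ]
  [ 0   0  -1/2  0   0 ]
ρ2 -> -2/3·ρ2
  [ 1  -4   3/2     0    -1 ]
  [ 0   0     1  -4/3  -8/3 ]
  [ 0   0     0     2     3 ]
  [ 0   0  -1/2     0     0 ]
ρ4 -> ρ4 + 1/2·ρ2
  [ 1  -4  3/2     0    -1 ]
  [ 0   0    1  -4/3  -8/3 ]
  [ 0   0    0     2     3 ]
  [ 0   0    0  -2/3  -4/3 ]
ρ3 -> 1/2·ρ3
  [ 1  -4  3/2     0    -1 ]
  [ 0   0    1  -4/3  -8/3 ]
  [ 0   0    0     1   3/2 ]
  [ 0   0    0  -2/3  -4/3 ]
ρ4 -> ρ4 + 2/3·ρ3
  [ 1  -4  3/2     0    -1 ]
  [ 0   0    1  -4/3  -8/3 ]
  [ 0   0    0     1   3/2 ]
  [ 0   0    0     0  -1/3 ]
ρ4 -> -3·ρ4
  [ 1  -4  3/2     0    -1 ]
  [ 0   0    1  -4/3  -8/3 ]
  [ 0   0    0     1   3/2 ]
  [ 0   0    0     0     1 ]
ρ3 -> ρ3 − 3/2·ρ4
  [ 1  -4  3/2     0    -1 ]
  [ 0   0    1  -4/3  -8/3 ]
  [ 0   0    0     1     0 ]
  [ 0   0    0     0     1 ]
ρ2 -> ρ2 + 8/3·ρ4
  [ 1  -4  3/2     0  -1 ]
  [ 0   0    1  -4/3   0 ]
  [ 0   0    0     1   0 ]
  [ 0   0    0     0   1 ]
ρ1 -> ρ1 + ρ4
  [ 1  -4  3/2     0  0 ]
  [ 0   0    1  -4/3  0 ]
  [ 0   0    0     1  0 ]
  [ 0   0    0     0  1 ]
ρ2 -> ρ2 + 4/3·ρ3
  [ 1  -4  3/2  0  0 ]
  [ 0   0    1  0  0 ]
  [ 0   0    0  1  0 ]
  [ 0   0    0  0  1 ]
ρ1 -> ρ1 − 3/2·ρ2
  [ 1  -4  0  0  0 ]
  [ 0   0  1  0  0 ]
  [ 0   0  0  1  0 ]
  [ 0   0  0  0  1 ]

[[1, -4, 0, 0, 0], [0, 0, 1, 0, 0], [0, 0, 0, 1, 0], [0, 0, 0, 0, 1]]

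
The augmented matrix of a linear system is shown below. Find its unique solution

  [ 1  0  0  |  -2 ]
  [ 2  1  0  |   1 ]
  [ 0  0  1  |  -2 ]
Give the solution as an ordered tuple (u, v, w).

(-2, 5, -2)

ρ2 -> ρ2 − 2·ρ1
  [ 1  0  0  |  -2 ]
  [ 0  1  0  |   5 ]
  [ 0  0  1  |  -2 ]
Reading off the last column: u = -2, v = 5, w = -2.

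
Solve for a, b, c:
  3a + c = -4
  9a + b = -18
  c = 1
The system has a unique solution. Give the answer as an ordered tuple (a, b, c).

Form the augmented matrix and row-reduce:
  [ 3  0  1  |   -4 ]
  [ 9  1  0  |  -18 ]
  [ 0  0  1  |    1 ]
r1 := 1/3·r1
  [ 1  0  1/3  |  -4/3 ]
  [ 9  1    0  |   -18 ]
  [ 0  0    1  |     1 ]
r2 := r2 − 9·r1
  [ 1  0  1/3  |  -4/3 ]
  [ 0  1   -3  |    -6 ]
  [ 0  0    1  |     1 ]
r2 := r2 + 3·r3
  [ 1  0  1/3  |  -4/3 ]
  [ 0  1    0  |    -3 ]
  [ 0  0    1  |     1 ]
r1 := r1 − 1/3·r3
  [ 1  0  0  |  -5/3 ]
  [ 0  1  0  |    -3 ]
  [ 0  0  1  |     1 ]
Reading off the last column: a = -5/3, b = -3, c = 1.

(-5/3, -3, 1)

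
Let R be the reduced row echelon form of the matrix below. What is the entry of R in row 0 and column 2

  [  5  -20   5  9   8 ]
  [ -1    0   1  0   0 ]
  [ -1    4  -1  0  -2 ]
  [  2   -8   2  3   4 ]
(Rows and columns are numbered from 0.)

-1

R1 → 1/5·R1
  [  1  -4   1  9/5  8/5 ]
  [ -1   0   1    0    0 ]
  [ -1   4  -1    0   -2 ]
  [  2  -8   2    3    4 ]
R2 → R2 + R1
  [  1  -4   1  9/5  8/5 ]
  [  0  -4   2  9/5  8/5 ]
  [ -1   4  -1    0   -2 ]
  [  2  -8   2    3    4 ]
R3 → R3 + R1
  [ 1  -4  1  9/5   8/5 ]
  [ 0  -4  2  9/5   8/5 ]
  [ 0   0  0  9/5  -2/5 ]
  [ 2  -8  2    3     4 ]
R4 → R4 − 2·R1
  [ 1  -4  1   9/5   8/5 ]
  [ 0  -4  2   9/5   8/5 ]
  [ 0   0  0   9/5  -2/5 ]
  [ 0   0  0  -3/5   4/5 ]
R2 → -1/4·R2
  [ 1  -4     1    9/5   8/5 ]
  [ 0   1  -1/2  -9/20  -2/5 ]
  [ 0   0     0    9/5  -2/5 ]
  [ 0   0     0   -3/5   4/5 ]
R3 → 5/9·R3
  [ 1  -4     1    9/5   8/5 ]
  [ 0   1  -1/2  -9/20  -2/5 ]
  [ 0   0     0      1  -2/9 ]
  [ 0   0     0   -3/5   4/5 ]
R4 → R4 + 3/5·R3
  [ 1  -4     1    9/5   8/5 ]
  [ 0   1  -1/2  -9/20  -2/5 ]
  [ 0   0     0      1  -2/9 ]
  [ 0   0     0      0   2/3 ]
R4 → 3/2·R4
  [ 1  -4     1    9/5   8/5 ]
  [ 0   1  -1/2  -9/20  -2/5 ]
  [ 0   0     0      1  -2/9 ]
  [ 0   0     0      0     1 ]
R3 → R3 + 2/9·R4
  [ 1  -4     1    9/5   8/5 ]
  [ 0   1  -1/2  -9/20  -2/5 ]
  [ 0   0     0      1     0 ]
  [ 0   0     0      0     1 ]
R2 → R2 + 2/5·R4
  [ 1  -4     1    9/5  8/5 ]
  [ 0   1  -1/2  -9/20    0 ]
  [ 0   0     0      1    0 ]
  [ 0   0     0      0    1 ]
R1 → R1 − 8/5·R4
  [ 1  -4     1    9/5  0 ]
  [ 0   1  -1/2  -9/20  0 ]
  [ 0   0     0      1  0 ]
  [ 0   0     0      0  1 ]
R2 → R2 + 9/20·R3
  [ 1  -4     1  9/5  0 ]
  [ 0   1  -1/2    0  0 ]
  [ 0   0     0    1  0 ]
  [ 0   0     0    0  1 ]
R1 → R1 − 9/5·R3
  [ 1  -4     1  0  0 ]
  [ 0   1  -1/2  0  0 ]
  [ 0   0     0  1  0 ]
  [ 0   0     0  0  1 ]
R1 → R1 + 4·R2
  [ 1  0    -1  0  0 ]
  [ 0  1  -1/2  0  0 ]
  [ 0  0     0  1  0 ]
  [ 0  0     0  0  1 ]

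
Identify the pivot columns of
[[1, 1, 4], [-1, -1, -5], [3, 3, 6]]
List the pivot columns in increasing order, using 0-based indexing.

0, 2

Add R1 to R2.
  [ 1  1   4 ]
  [ 0  0  -1 ]
  [ 3  3   6 ]
Subtract 3 times R1 from R3.
  [ 1  1   4 ]
  [ 0  0  -1 ]
  [ 0  0  -6 ]
Multiply R2 by -1.
  [ 1  1   4 ]
  [ 0  0   1 ]
  [ 0  0  -6 ]
Add 6 times R2 to R3.
  [ 1  1  4 ]
  [ 0  0  1 ]
  [ 0  0  0 ]
Subtract 4 times R2 from R1.
  [ 1  1  0 ]
  [ 0  0  1 ]
  [ 0  0  0 ]
Pivot columns are the columns containing a leading 1.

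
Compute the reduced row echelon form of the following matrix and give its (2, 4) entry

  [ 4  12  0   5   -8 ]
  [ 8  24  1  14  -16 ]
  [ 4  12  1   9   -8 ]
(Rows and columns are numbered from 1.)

4

r1 -> 1/4·r1
  [ 1   3  0  5/4   -2 ]
  [ 8  24  1   14  -16 ]
  [ 4  12  1    9   -8 ]
r2 -> r2 − 8·r1
  [ 1   3  0  5/4  -2 ]
  [ 0   0  1    4   0 ]
  [ 4  12  1    9  -8 ]
r3 -> r3 − 4·r1
  [ 1  3  0  5/4  -2 ]
  [ 0  0  1    4   0 ]
  [ 0  0  1    4   0 ]
r3 -> r3 − r2
  [ 1  3  0  5/4  -2 ]
  [ 0  0  1    4   0 ]
  [ 0  0  0    0   0 ]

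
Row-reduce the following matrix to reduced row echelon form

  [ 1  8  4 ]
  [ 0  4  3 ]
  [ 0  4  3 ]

[[1, 0, -2], [0, 1, 3/4], [0, 0, 0]]

r2 → 1/4·r2
r3 → r3 − 4·r2
r1 → r1 − 8·r2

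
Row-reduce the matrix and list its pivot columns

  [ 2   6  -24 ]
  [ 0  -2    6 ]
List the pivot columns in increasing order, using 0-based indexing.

r1 ← 1/2·r1
  [ 1   3  -12 ]
  [ 0  -2    6 ]
r2 ← -1/2·r2
  [ 1  3  -12 ]
  [ 0  1   -3 ]
r1 ← r1 − 3·r2
  [ 1  0  -3 ]
  [ 0  1  -3 ]
Pivot columns are the columns containing a leading 1.

0, 1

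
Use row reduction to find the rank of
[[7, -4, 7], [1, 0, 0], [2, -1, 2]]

Multiply R1 by 1/7.
Subtract R1 from R2.
Subtract 2 times R1 from R3.
Multiply R2 by 7/4.
Subtract 1/7 times R2 from R3.
Multiply R3 by 4.
Add 7/4 times R3 to R2.
Subtract R3 from R1.
Add 4/7 times R2 to R1.
The reduced form has 3 nonzero rows.

rank = 3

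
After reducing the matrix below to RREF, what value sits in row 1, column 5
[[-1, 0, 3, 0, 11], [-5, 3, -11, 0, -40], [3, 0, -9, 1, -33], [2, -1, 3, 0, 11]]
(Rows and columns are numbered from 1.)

Multiply ρ1 by -1.
  [  1   0   -3  0  -11 ]
  [ -5   3  -11  0  -40 ]
  [  3   0   -9  1  -33 ]
  [  2  -1    3  0   11 ]
Add 5 times ρ1 to ρ2.
  [ 1   0   -3  0  -11 ]
  [ 0   3  -26  0  -95 ]
  [ 3   0   -9  1  -33 ]
  [ 2  -1    3  0   11 ]
Subtract 3 times ρ1 from ρ3.
  [ 1   0   -3  0  -11 ]
  [ 0   3  -26  0  -95 ]
  [ 0   0    0  1    0 ]
  [ 2  -1    3  0   11 ]
Subtract 2 times ρ1 from ρ4.
  [ 1   0   -3  0  -11 ]
  [ 0   3  -26  0  -95 ]
  [ 0   0    0  1    0 ]
  [ 0  -1    9  0   33 ]
Multiply ρ2 by 1/3.
  [ 1   0     -3  0    -11 ]
  [ 0   1  -26/3  0  -95/3 ]
  [ 0   0      0  1      0 ]
  [ 0  -1      9  0     33 ]
Add ρ2 to ρ4.
  [ 1  0     -3  0    -11 ]
  [ 0  1  -26/3  0  -95/3 ]
  [ 0  0      0  1      0 ]
  [ 0  0    1/3  0    4/3 ]
Swap ρ3 and ρ4.
  [ 1  0     -3  0    -11 ]
  [ 0  1  -26/3  0  -95/3 ]
  [ 0  0    1/3  0    4/3 ]
  [ 0  0      0  1      0 ]
Multiply ρ3 by 3.
  [ 1  0     -3  0    -11 ]
  [ 0  1  -26/3  0  -95/3 ]
  [ 0  0      1  0      4 ]
  [ 0  0      0  1      0 ]
Add 26/3 times ρ3 to ρ2.
  [ 1  0  -3  0  -11 ]
  [ 0  1   0  0    3 ]
  [ 0  0   1  0    4 ]
  [ 0  0   0  1    0 ]
Add 3 times ρ3 to ρ1.
  [ 1  0  0  0  1 ]
  [ 0  1  0  0  3 ]
  [ 0  0  1  0  4 ]
  [ 0  0  0  1  0 ]

1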